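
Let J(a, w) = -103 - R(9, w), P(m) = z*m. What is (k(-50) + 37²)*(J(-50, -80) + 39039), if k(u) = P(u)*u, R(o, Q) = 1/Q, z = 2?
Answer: 19838677089/80 ≈ 2.4798e+8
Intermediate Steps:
P(m) = 2*m
J(a, w) = -103 - 1/w
k(u) = 2*u² (k(u) = (2*u)*u = 2*u²)
(k(-50) + 37²)*(J(-50, -80) + 39039) = (2*(-50)² + 37²)*((-103 - 1/(-80)) + 39039) = (2*2500 + 1369)*((-103 - 1*(-1/80)) + 39039) = (5000 + 1369)*((-103 + 1/80) + 39039) = 6369*(-8239/80 + 39039) = 6369*(3114881/80) = 19838677089/80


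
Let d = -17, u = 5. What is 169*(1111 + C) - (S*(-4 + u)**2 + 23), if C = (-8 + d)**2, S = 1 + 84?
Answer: 293276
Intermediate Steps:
S = 85
C = 625 (C = (-8 - 17)**2 = (-25)**2 = 625)
169*(1111 + C) - (S*(-4 + u)**2 + 23) = 169*(1111 + 625) - (85*(-4 + 5)**2 + 23) = 169*1736 - (85*1**2 + 23) = 293384 - (85*1 + 23) = 293384 - (85 + 23) = 293384 - 1*108 = 293384 - 108 = 293276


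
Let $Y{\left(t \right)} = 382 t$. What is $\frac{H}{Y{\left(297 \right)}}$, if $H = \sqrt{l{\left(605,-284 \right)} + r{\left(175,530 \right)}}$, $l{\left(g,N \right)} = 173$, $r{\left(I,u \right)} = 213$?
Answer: $\frac{\sqrt{386}}{113454} \approx 0.00017317$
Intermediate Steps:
$H = \sqrt{386}$ ($H = \sqrt{173 + 213} = \sqrt{386} \approx 19.647$)
$\frac{H}{Y{\left(297 \right)}} = \frac{\sqrt{386}}{382 \cdot 297} = \frac{\sqrt{386}}{113454}$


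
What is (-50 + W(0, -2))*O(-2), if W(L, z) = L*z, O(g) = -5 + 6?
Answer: -50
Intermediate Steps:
O(g) = 1
(-50 + W(0, -2))*O(-2) = (-50 + 0*(-2))*1 = (-50 + 0)*1 = -50*1 = -50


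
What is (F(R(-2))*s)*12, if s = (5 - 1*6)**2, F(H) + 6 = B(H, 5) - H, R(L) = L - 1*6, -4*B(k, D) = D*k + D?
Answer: 129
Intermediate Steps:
B(k, D) = -D/4 - D*k/4 (B(k, D) = -(D*k + D)/4 = -(D + D*k)/4 = -D/4 - D*k/4)
R(L) = -6 + L (R(L) = L - 6 = -6 + L)
F(H) = -29/4 - 9*H/4 (F(H) = -6 + (-1/4*5*(1 + H) - H) = -6 + ((-5/4 - 5*H/4) - H) = -6 + (-5/4 - 9*H/4) = -29/4 - 9*H/4)
s = 1 (s = (5 - 6)**2 = (-1)**2 = 1)
(F(R(-2))*s)*12 = ((-29/4 - 9*(-6 - 2)/4)*1)*12 = ((-29/4 - 9/4*(-8))*1)*12 = ((-29/4 + 18)*1)*12 = ((43/4)*1)*12 = (43/4)*12 = 129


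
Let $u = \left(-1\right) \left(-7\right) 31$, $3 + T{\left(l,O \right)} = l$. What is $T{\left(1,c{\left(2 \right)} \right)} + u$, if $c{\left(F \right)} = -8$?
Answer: $215$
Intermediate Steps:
$T{\left(l,O \right)} = -3 + l$
$u = 217$ ($u = 7 \cdot 31 = 217$)
$T{\left(1,c{\left(2 \right)} \right)} + u = \left(-3 + 1\right) + 217 = -2 + 217 = 215$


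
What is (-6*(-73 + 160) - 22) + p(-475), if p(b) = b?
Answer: -1019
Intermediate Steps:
(-6*(-73 + 160) - 22) + p(-475) = (-6*(-73 + 160) - 22) - 475 = (-6*87 - 22) - 475 = (-522 - 22) - 475 = -544 - 475 = -1019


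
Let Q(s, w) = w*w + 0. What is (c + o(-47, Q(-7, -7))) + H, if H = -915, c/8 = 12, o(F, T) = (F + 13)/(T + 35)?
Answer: -34415/42 ≈ -819.40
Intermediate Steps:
Q(s, w) = w**2 (Q(s, w) = w**2 + 0 = w**2)
o(F, T) = (13 + F)/(35 + T)
c = 96 (c = 8*12 = 96)
(c + o(-47, Q(-7, -7))) + H = (96 + (13 - 47)/(35 + (-7)**2)) - 915 = (96 - 34/(35 + 49)) - 915 = (96 - 34/84) - 915 = (96 + (1/84)*(-34)) - 915 = (96 - 17/42) - 915 = 4015/42 - 915 = -34415/42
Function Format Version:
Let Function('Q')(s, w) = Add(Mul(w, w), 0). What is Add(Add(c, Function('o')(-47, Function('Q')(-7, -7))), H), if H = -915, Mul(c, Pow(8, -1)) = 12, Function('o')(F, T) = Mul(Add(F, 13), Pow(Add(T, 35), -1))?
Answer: Rational(-34415, 42) ≈ -819.40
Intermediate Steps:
Function('Q')(s, w) = Pow(w, 2) (Function('Q')(s, w) = Add(Pow(w, 2), 0) = Pow(w, 2))
Function('o')(F, T) = Mul(Pow(Add(35, T), -1), Add(13, F)) (Function('o')(F, T) = Mul(Add(13, F), Pow(Add(35, T), -1)) = Mul(Pow(Add(35, T), -1), Add(13, F)))
c = 96 (c = Mul(8, 12) = 96)
Add(Add(c, Function('o')(-47, Function('Q')(-7, -7))), H) = Add(Add(96, Mul(Pow(Add(35, Pow(-7, 2)), -1), Add(13, -47))), -915) = Add(Add(96, Mul(Pow(Add(35, 49), -1), -34)), -915) = Add(Add(96, Mul(Pow(84, -1), -34)), -915) = Add(Add(96, Mul(Rational(1, 84), -34)), -915) = Add(Add(96, Rational(-17, 42)), -915) = Add(Rational(4015, 42), -915) = Rational(-34415, 42)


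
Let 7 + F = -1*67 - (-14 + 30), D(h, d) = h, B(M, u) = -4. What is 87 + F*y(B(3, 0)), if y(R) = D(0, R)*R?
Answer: 87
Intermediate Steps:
y(R) = 0 (y(R) = 0*R = 0)
F = -90 (F = -7 + (-1*67 - (-14 + 30)) = -7 + (-67 - 1*16) = -7 + (-67 - 16) = -7 - 83 = -90)
87 + F*y(B(3, 0)) = 87 - 90*0 = 87 + 0 = 87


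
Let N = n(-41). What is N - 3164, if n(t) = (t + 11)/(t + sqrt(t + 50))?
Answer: -60101/19 ≈ -3163.2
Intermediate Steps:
n(t) = (11 + t)/(t + sqrt(50 + t))
N = 15/19 (N = (11 - 41)/(-41 + sqrt(50 - 41)) = -30/(-41 + sqrt(9)) = -30/(-41 + 3) = -30/(-38) = -1/38*(-30) = 15/19 ≈ 0.78947)
N - 3164 = 15/19 - 3164 = -60101/19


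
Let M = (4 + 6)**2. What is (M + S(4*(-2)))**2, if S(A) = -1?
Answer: 9801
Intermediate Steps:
M = 100 (M = 10**2 = 100)
(M + S(4*(-2)))**2 = (100 - 1)**2 = 99**2 = 9801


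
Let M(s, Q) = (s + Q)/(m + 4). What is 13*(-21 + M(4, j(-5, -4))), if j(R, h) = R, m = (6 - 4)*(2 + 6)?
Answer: -5473/20 ≈ -273.65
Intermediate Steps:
m = 16 (m = 2*8 = 16)
M(s, Q) = Q/20 + s/20 (M(s, Q) = (s + Q)/(16 + 4) = (Q + s)/20 = (Q + s)*(1/20) = Q/20 + s/20)
13*(-21 + M(4, j(-5, -4))) = 13*(-21 + ((1/20)*(-5) + (1/20)*4)) = 13*(-21 + (-¼ + ⅕)) = 13*(-21 - 1/20) = 13*(-421/20) = -5473/20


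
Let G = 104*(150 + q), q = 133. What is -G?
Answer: -29432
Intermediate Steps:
G = 29432 (G = 104*(150 + 133) = 104*283 = 29432)
-G = -1*29432 = -29432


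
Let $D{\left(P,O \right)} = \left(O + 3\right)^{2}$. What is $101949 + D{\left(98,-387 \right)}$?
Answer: $249405$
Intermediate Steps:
$D{\left(P,O \right)} = \left(3 + O\right)^{2}$
$101949 + D{\left(98,-387 \right)} = 101949 + \left(3 - 387\right)^{2} = 101949 + \left(-384\right)^{2} = 101949 + 147456 = 249405$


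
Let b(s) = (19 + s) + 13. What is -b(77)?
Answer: -109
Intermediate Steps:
b(s) = 32 + s
-b(77) = -(32 + 77) = -1*109 = -109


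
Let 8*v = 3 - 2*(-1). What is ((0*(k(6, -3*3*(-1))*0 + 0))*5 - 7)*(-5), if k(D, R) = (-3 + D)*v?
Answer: 35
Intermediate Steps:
v = 5/8 (v = (3 - 2*(-1))/8 = (3 + 2)/8 = (⅛)*5 = 5/8 ≈ 0.62500)
k(D, R) = -15/8 + 5*D/8 (k(D, R) = (-3 + D)*(5/8) = -15/8 + 5*D/8)
((0*(k(6, -3*3*(-1))*0 + 0))*5 - 7)*(-5) = ((0*((-15/8 + (5/8)*6)*0 + 0))*5 - 7)*(-5) = ((0*((-15/8 + 15/4)*0 + 0))*5 - 7)*(-5) = ((0*((15/8)*0 + 0))*5 - 7)*(-5) = ((0*(0 + 0))*5 - 7)*(-5) = ((0*0)*5 - 7)*(-5) = (0*5 - 7)*(-5) = (0 - 7)*(-5) = -7*(-5) = 35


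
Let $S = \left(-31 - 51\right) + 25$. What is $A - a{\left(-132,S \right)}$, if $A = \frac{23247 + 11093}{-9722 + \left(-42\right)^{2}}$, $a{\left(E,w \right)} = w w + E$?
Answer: $- \frac{12419713}{3979} \approx -3121.3$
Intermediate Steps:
$S = -57$ ($S = -82 + 25 = -57$)
$a{\left(E,w \right)} = E + w^{2}$ ($a{\left(E,w \right)} = w^{2} + E = E + w^{2}$)
$A = - \frac{17170}{3979}$ ($A = \frac{34340}{-9722 + 1764} = \frac{34340}{-7958} = 34340 \left(- \frac{1}{7958}\right) = - \frac{17170}{3979} \approx -4.3152$)
$A - a{\left(-132,S \right)} = - \frac{17170}{3979} - \left(-132 + \left(-57\right)^{2}\right) = - \frac{17170}{3979} - \left(-132 + 3249\right) = - \frac{17170}{3979} - 3117 = - \frac{12419713}{3979}$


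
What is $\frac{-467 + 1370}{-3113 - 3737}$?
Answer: $- \frac{903}{6850} \approx -0.13182$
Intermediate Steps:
$\frac{-467 + 1370}{-3113 - 3737} = \frac{903}{-6850} = 903 \left(- \frac{1}{6850}\right) = - \frac{903}{6850}$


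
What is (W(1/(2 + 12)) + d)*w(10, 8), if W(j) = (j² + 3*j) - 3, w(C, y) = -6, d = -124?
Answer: 74547/98 ≈ 760.68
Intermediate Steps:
W(j) = -3 + j² + 3*j
(W(1/(2 + 12)) + d)*w(10, 8) = ((-3 + (1/(2 + 12))² + 3/(2 + 12)) - 124)*(-6) = ((-3 + (1/14)² + 3/14) - 124)*(-6) = ((-3 + (1/14)² + 3*(1/14)) - 124)*(-6) = ((-3 + 1/196 + 3/14) - 124)*(-6) = (-545/196 - 124)*(-6) = -24849/196*(-6) = 74547/98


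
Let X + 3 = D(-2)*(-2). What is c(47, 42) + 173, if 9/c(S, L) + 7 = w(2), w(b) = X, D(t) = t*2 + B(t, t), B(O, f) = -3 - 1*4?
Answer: 695/4 ≈ 173.75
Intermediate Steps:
B(O, f) = -7 (B(O, f) = -3 - 4 = -7)
D(t) = -7 + 2*t (D(t) = t*2 - 7 = 2*t - 7 = -7 + 2*t)
X = 19 (X = -3 + (-7 + 2*(-2))*(-2) = -3 + (-7 - 4)*(-2) = -3 - 11*(-2) = -3 + 22 = 19)
w(b) = 19
c(S, L) = 3/4 (c(S, L) = 9/(-7 + 19) = 9/12 = 9*(1/12) = 3/4)
c(47, 42) + 173 = 3/4 + 173 = 695/4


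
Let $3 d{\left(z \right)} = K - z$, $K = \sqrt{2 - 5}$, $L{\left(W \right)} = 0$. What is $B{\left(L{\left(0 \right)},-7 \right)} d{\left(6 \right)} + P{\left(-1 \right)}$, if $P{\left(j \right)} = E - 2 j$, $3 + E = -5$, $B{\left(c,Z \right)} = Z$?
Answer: $8 - \frac{7 i \sqrt{3}}{3} \approx 8.0 - 4.0415 i$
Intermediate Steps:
$K = i \sqrt{3}$ ($K = \sqrt{-3} = i \sqrt{3} \approx 1.732 i$)
$d{\left(z \right)} = - \frac{z}{3} + \frac{i \sqrt{3}}{3}$ ($d{\left(z \right)} = \frac{i \sqrt{3} - z}{3} = \frac{- z + i \sqrt{3}}{3} = - \frac{z}{3} + \frac{i \sqrt{3}}{3}$)
$E = -8$ ($E = -3 - 5 = -8$)
$P{\left(j \right)} = -8 - 2 j$
$B{\left(L{\left(0 \right)},-7 \right)} d{\left(6 \right)} + P{\left(-1 \right)} = - 7 \left(\left(- \frac{1}{3}\right) 6 + \frac{i \sqrt{3}}{3}\right) - 6 = - 7 \left(-2 + \frac{i \sqrt{3}}{3}\right) + \left(-8 + 2\right) = \left(14 - \frac{7 i \sqrt{3}}{3}\right) - 6 = 8 - \frac{7 i \sqrt{3}}{3}$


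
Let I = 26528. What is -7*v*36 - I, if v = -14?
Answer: -23000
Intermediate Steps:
-7*v*36 - I = -7*(-14)*36 - 1*26528 = 98*36 - 26528 = 3528 - 26528 = -23000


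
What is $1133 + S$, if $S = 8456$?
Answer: $9589$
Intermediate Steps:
$1133 + S = 1133 + 8456 = 9589$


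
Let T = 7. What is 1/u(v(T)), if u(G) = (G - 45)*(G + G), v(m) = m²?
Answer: 1/392 ≈ 0.0025510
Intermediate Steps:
u(G) = 2*G*(-45 + G) (u(G) = (-45 + G)*(2*G) = 2*G*(-45 + G))
1/u(v(T)) = 1/(2*7²*(-45 + 7²)) = 1/(2*49*(-45 + 49)) = 1/(2*49*4) = 1/392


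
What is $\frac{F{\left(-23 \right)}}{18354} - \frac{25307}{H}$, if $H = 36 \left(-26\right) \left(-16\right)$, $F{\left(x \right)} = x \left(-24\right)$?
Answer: $- \frac{3305927}{1991808} \approx -1.6598$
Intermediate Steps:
$F{\left(x \right)} = - 24 x$
$H = 14976$ ($H = \left(-936\right) \left(-16\right) = 14976$)
$\frac{F{\left(-23 \right)}}{18354} - \frac{25307}{H} = \frac{\left(-24\right) \left(-23\right)}{18354} - \frac{25307}{14976} = 552 \cdot \frac{1}{18354} - \frac{25307}{14976} = \frac{4}{133} - \frac{25307}{14976} = - \frac{3305927}{1991808}$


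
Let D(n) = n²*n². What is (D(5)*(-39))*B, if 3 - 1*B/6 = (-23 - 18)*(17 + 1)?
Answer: -108371250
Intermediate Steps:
D(n) = n⁴
B = 4446 (B = 18 - 6*(-23 - 18)*(17 + 1) = 18 - (-246)*18 = 18 - 6*(-738) = 18 + 4428 = 4446)
(D(5)*(-39))*B = (5⁴*(-39))*4446 = (625*(-39))*4446 = -24375*4446 = -108371250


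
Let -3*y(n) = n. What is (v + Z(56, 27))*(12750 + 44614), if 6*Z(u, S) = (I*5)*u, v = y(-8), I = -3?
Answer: -23633968/3 ≈ -7.8780e+6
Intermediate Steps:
y(n) = -n/3
v = 8/3 (v = -⅓*(-8) = 8/3 ≈ 2.6667)
Z(u, S) = -5*u/2 (Z(u, S) = ((-3*5)*u)/6 = (-15*u)/6 = -5*u/2)
(v + Z(56, 27))*(12750 + 44614) = (8/3 - 5/2*56)*(12750 + 44614) = (8/3 - 140)*57364 = -412/3*57364 = -23633968/3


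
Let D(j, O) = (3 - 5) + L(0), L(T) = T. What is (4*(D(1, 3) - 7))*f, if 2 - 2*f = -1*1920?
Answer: -34596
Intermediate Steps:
D(j, O) = -2 (D(j, O) = (3 - 5) + 0 = -2 + 0 = -2)
f = 961 (f = 1 - (-1)*1920/2 = 1 - 1/2*(-1920) = 1 + 960 = 961)
(4*(D(1, 3) - 7))*f = (4*(-2 - 7))*961 = (4*(-9))*961 = -36*961 = -34596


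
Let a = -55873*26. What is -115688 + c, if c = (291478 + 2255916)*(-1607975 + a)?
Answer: -7796740151850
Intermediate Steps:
a = -1452698
c = -7796740036162 (c = (291478 + 2255916)*(-1607975 - 1452698) = 2547394*(-3060673) = -7796740036162)
-115688 + c = -115688 - 7796740036162 = -7796740151850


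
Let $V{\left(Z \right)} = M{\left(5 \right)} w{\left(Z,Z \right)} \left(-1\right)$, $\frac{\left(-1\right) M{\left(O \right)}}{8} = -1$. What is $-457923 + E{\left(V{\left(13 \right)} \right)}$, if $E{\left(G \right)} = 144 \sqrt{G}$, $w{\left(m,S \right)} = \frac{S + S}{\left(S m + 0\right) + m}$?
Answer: $-457923 + \frac{288 i \sqrt{14}}{7} \approx -4.5792 \cdot 10^{5} + 153.94 i$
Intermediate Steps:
$M{\left(O \right)} = 8$ ($M{\left(O \right)} = \left(-8\right) \left(-1\right) = 8$)
$w{\left(m,S \right)} = \frac{2 S}{m + S m}$ ($w{\left(m,S \right)} = \frac{2 S}{S m + m} = \frac{2 S}{m + S m}$)
$V{\left(Z \right)} = - \frac{16}{1 + Z}$ ($V{\left(Z \right)} = 8 \frac{2 Z}{Z \left(1 + Z\right)} \left(-1\right) = 8 \frac{2}{1 + Z} \left(-1\right) = \frac{16}{1 + Z} \left(-1\right) = - \frac{16}{1 + Z}$)
$-457923 + E{\left(V{\left(13 \right)} \right)} = -457923 + 144 \sqrt{- \frac{16}{1 + 13}} = -457923 + 144 \sqrt{- \frac{16}{14}} = -457923 + 144 \sqrt{\left(-16\right) \frac{1}{14}} = -457923 + 144 \sqrt{- \frac{8}{7}} = -457923 + 144 \frac{2 i \sqrt{14}}{7} = -457923 + \frac{288 i \sqrt{14}}{7}$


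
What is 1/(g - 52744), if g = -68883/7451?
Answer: -7451/393064427 ≈ -1.8956e-5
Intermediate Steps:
g = -68883/7451 (g = -68883*1/7451 = -68883/7451 ≈ -9.2448)
1/(g - 52744) = 1/(-68883/7451 - 52744) = 1/(-393064427/7451) = -7451/393064427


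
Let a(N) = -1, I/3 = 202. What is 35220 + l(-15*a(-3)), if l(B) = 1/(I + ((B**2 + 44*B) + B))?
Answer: 53041321/1506 ≈ 35220.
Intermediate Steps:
I = 606 (I = 3*202 = 606)
l(B) = 1/(606 + B**2 + 45*B) (l(B) = 1/(606 + ((B**2 + 44*B) + B)) = 1/(606 + (B**2 + 45*B)) = 1/(606 + B**2 + 45*B))
35220 + l(-15*a(-3)) = 35220 + 1/(606 + (-15*(-1))**2 + 45*(-15*(-1))) = 35220 + 1/(606 + 15**2 + 45*15) = 35220 + 1/(606 + 225 + 675) = 35220 + 1/1506 = 53041321/1506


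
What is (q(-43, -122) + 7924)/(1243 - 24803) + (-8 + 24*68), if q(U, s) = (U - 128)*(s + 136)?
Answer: 3825591/2356 ≈ 1623.8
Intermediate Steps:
q(U, s) = (-128 + U)*(136 + s)
(q(-43, -122) + 7924)/(1243 - 24803) + (-8 + 24*68) = ((-17408 - 128*(-122) + 136*(-43) - 43*(-122)) + 7924)/(1243 - 24803) + (-8 + 24*68) = ((-17408 + 15616 - 5848 + 5246) + 7924)/(-23560) + (-8 + 1632) = (-2394 + 7924)*(-1/23560) + 1624 = 5530*(-1/23560) + 1624 = -553/2356 + 1624 = 3825591/2356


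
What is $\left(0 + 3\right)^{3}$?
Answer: $27$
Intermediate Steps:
$\left(0 + 3\right)^{3} = 3^{3} = 27$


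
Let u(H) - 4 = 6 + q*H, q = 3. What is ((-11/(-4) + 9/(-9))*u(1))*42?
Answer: 1911/2 ≈ 955.50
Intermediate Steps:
u(H) = 10 + 3*H (u(H) = 4 + (6 + 3*H) = 10 + 3*H)
((-11/(-4) + 9/(-9))*u(1))*42 = ((-11/(-4) + 9/(-9))*(10 + 3*1))*42 = ((-11*(-1/4) + 9*(-1/9))*(10 + 3))*42 = ((11/4 - 1)*13)*42 = ((7/4)*13)*42 = (91/4)*42 = 1911/2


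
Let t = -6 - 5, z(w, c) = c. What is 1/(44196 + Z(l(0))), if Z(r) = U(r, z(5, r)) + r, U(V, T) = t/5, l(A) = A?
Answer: 5/220969 ≈ 2.2628e-5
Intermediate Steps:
t = -11
U(V, T) = -11/5
Z(r) = -11/5 + r
1/(44196 + Z(l(0))) = 1/(44196 + (-11/5 + 0)) = 1/(44196 - 11/5) = 1/(220969/5) = 5/220969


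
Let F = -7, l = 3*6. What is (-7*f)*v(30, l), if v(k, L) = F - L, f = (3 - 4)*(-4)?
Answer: 700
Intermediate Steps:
l = 18
f = 4 (f = -1*(-4) = 4)
v(k, L) = -7 - L
(-7*f)*v(30, l) = (-7*4)*(-7 - 1*18) = -28*(-7 - 18) = -28*(-25) = 700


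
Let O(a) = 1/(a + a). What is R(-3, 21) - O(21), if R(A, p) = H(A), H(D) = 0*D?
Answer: -1/42 ≈ -0.023810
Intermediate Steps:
H(D) = 0
R(A, p) = 0
O(a) = 1/(2*a)
R(-3, 21) - O(21) = 0 - 1/(2*21) = 0 - 1*1/42 = 0 - 1/42 = -1/42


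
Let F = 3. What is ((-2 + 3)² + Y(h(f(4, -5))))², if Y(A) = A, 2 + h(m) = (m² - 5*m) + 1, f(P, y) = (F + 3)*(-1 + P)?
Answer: 54756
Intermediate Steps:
f(P, y) = -6 + 6*P (f(P, y) = (3 + 3)*(-1 + P) = 6*(-1 + P) = -6 + 6*P)
h(m) = -1 + m² - 5*m (h(m) = -2 + ((m² - 5*m) + 1) = -2 + (1 + m² - 5*m) = -1 + m² - 5*m)
((-2 + 3)² + Y(h(f(4, -5))))² = ((-2 + 3)² + (-1 + (-6 + 6*4)² - 5*(-6 + 6*4)))² = (1² + (-1 + (-6 + 24)² - 5*(-6 + 24)))² = (1 + (-1 + 18² - 5*18))² = (1 + (-1 + 324 - 90))² = (1 + 233)² = 234² = 54756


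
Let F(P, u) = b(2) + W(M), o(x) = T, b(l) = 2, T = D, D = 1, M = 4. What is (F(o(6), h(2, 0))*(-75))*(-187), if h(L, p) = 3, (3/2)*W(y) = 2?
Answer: 46750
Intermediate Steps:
W(y) = 4/3 (W(y) = (2/3)*2 = 4/3)
T = 1
o(x) = 1
F(P, u) = 10/3 (F(P, u) = 2 + 4/3 = 10/3)
(F(o(6), h(2, 0))*(-75))*(-187) = ((10/3)*(-75))*(-187) = -250*(-187) = 46750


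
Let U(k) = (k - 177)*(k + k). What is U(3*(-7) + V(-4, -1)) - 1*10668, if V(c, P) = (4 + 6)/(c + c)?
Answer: -14411/8 ≈ -1801.4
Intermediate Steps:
V(c, P) = 5/c (V(c, P) = 10/((2*c)) = 10*(1/(2*c)) = 5/c)
U(k) = 2*k*(-177 + k) (U(k) = (-177 + k)*(2*k) = 2*k*(-177 + k))
U(3*(-7) + V(-4, -1)) - 1*10668 = 2*(3*(-7) + 5/(-4))*(-177 + (3*(-7) + 5/(-4))) - 1*10668 = 2*(-21 + 5*(-¼))*(-177 + (-21 + 5*(-¼))) - 10668 = 2*(-21 - 5/4)*(-177 + (-21 - 5/4)) - 10668 = 2*(-89/4)*(-177 - 89/4) - 10668 = 2*(-89/4)*(-797/4) - 10668 = 70933/8 - 10668 = -14411/8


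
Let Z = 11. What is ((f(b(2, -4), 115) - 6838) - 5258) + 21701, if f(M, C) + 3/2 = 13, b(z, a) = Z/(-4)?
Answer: 19233/2 ≈ 9616.5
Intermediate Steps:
b(z, a) = -11/4 (b(z, a) = 11/(-4) = 11*(-1/4) = -11/4)
f(M, C) = 23/2 (f(M, C) = -3/2 + 13 = 23/2)
((f(b(2, -4), 115) - 6838) - 5258) + 21701 = ((23/2 - 6838) - 5258) + 21701 = (-13653/2 - 5258) + 21701 = -24169/2 + 21701 = 19233/2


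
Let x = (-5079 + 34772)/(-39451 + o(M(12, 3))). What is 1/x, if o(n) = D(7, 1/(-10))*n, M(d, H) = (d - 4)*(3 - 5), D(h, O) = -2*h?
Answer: -39227/29693 ≈ -1.3211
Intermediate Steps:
M(d, H) = 8 - 2*d (M(d, H) = (-4 + d)*(-2) = 8 - 2*d)
o(n) = -14*n (o(n) = (-2*7)*n = -14*n)
x = -29693/39227 (x = (-5079 + 34772)/(-39451 - 14*(8 - 2*12)) = 29693/(-39451 - 14*(8 - 24)) = 29693/(-39451 - 14*(-16)) = 29693/(-39451 + 224) = 29693/(-39227) = 29693*(-1/39227) = -29693/39227 ≈ -0.75695)
1/x = 1/(-29693/39227) = -39227/29693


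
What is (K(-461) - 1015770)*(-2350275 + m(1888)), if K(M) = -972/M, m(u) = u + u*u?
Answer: -569488619800686/461 ≈ -1.2353e+12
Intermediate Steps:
m(u) = u + u²
(K(-461) - 1015770)*(-2350275 + m(1888)) = (-972/(-461) - 1015770)*(-2350275 + 1888*(1 + 1888)) = (-972*(-1/461) - 1015770)*(-2350275 + 1888*1889) = (972/461 - 1015770)*(-2350275 + 3566432) = -468268998/461*1216157 = -569488619800686/461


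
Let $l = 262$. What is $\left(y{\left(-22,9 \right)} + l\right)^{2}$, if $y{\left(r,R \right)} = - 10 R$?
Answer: $29584$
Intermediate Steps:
$\left(y{\left(-22,9 \right)} + l\right)^{2} = \left(\left(-10\right) 9 + 262\right)^{2} = \left(-90 + 262\right)^{2} = 172^{2} = 29584$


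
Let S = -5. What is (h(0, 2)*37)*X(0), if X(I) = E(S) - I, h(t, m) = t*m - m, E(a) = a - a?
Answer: 0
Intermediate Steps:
E(a) = 0
h(t, m) = -m + m*t (h(t, m) = m*t - m = -m + m*t)
X(I) = -I (X(I) = 0 - I = -I)
(h(0, 2)*37)*X(0) = ((2*(-1 + 0))*37)*(-1*0) = ((2*(-1))*37)*0 = -2*37*0 = -74*0 = 0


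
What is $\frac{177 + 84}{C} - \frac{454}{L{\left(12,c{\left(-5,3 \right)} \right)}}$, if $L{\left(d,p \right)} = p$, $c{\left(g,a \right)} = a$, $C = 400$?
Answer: $- \frac{180817}{1200} \approx -150.68$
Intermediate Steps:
$\frac{177 + 84}{C} - \frac{454}{L{\left(12,c{\left(-5,3 \right)} \right)}} = \frac{177 + 84}{400} - \frac{454}{3} = 261 \cdot \frac{1}{400} - \frac{454}{3} = \frac{261}{400} - \frac{454}{3} = - \frac{180817}{1200}$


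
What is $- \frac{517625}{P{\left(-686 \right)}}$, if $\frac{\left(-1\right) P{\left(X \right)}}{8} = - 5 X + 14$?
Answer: $\frac{12625}{672} \approx 18.787$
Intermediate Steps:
$P{\left(X \right)} = -112 + 40 X$ ($P{\left(X \right)} = - 8 \left(- 5 X + 14\right) = - 8 \left(14 - 5 X\right) = -112 + 40 X$)
$- \frac{517625}{P{\left(-686 \right)}} = - \frac{517625}{-112 + 40 \left(-686\right)} = - \frac{517625}{-112 - 27440} = - \frac{517625}{-27552} = \left(-517625\right) \left(- \frac{1}{27552}\right) = \frac{12625}{672}$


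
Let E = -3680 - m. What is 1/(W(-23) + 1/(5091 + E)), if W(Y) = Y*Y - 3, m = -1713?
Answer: 3124/1643225 ≈ 0.0019011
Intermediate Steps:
E = -1967 (E = -3680 - 1*(-1713) = -3680 + 1713 = -1967)
W(Y) = -3 + Y² (W(Y) = Y² - 3 = -3 + Y²)
1/(W(-23) + 1/(5091 + E)) = 1/((-3 + (-23)²) + 1/(5091 - 1967)) = 1/((-3 + 529) + 1/3124) = 1/(526 + 1/3124) = 1/(1643225/3124) = 3124/1643225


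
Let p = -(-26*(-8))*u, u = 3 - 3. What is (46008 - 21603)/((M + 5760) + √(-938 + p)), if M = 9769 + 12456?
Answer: 227657975/261053721 - 8135*I*√938/261053721 ≈ 0.87207 - 0.0009544*I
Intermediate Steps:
u = 0
M = 22225
p = 0 (p = -(-26*(-8))*0 = -208*0 = -1*0 = 0)
(46008 - 21603)/((M + 5760) + √(-938 + p)) = (46008 - 21603)/((22225 + 5760) + √(-938 + 0)) = 24405/(27985 + √(-938)) = 24405/(27985 + I*√938)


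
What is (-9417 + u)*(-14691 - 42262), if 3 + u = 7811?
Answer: 91637377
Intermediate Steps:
u = 7808 (u = -3 + 7811 = 7808)
(-9417 + u)*(-14691 - 42262) = (-9417 + 7808)*(-14691 - 42262) = -1609*(-56953) = 91637377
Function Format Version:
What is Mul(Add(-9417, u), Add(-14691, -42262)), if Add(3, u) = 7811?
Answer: 91637377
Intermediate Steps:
u = 7808 (u = Add(-3, 7811) = 7808)
Mul(Add(-9417, u), Add(-14691, -42262)) = Mul(Add(-9417, 7808), Add(-14691, -42262)) = Mul(-1609, -56953) = 91637377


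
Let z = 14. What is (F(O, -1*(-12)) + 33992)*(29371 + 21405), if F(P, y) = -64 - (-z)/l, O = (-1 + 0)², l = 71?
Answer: 122314407952/71 ≈ 1.7227e+9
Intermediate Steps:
O = 1 (O = (-1)² = 1)
F(P, y) = -4530/71 (F(P, y) = -64 - (-1*14)/71 = -64 - (-14)/71 = -64 - 1*(-14/71) = -64 + 14/71 = -4530/71)
(F(O, -1*(-12)) + 33992)*(29371 + 21405) = (-4530/71 + 33992)*(29371 + 21405) = (2408902/71)*50776 = 122314407952/71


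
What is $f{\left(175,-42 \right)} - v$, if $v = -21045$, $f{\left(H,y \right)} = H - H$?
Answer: $21045$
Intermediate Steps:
$f{\left(H,y \right)} = 0$
$f{\left(175,-42 \right)} - v = 0 - -21045 = 0 + 21045 = 21045$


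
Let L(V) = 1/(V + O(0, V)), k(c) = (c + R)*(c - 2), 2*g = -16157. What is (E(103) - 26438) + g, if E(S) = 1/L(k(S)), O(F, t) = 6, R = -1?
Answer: -48417/2 ≈ -24209.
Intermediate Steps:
g = -16157/2 (g = (½)*(-16157) = -16157/2 ≈ -8078.5)
k(c) = (-1 + c)*(-2 + c) (k(c) = (c - 1)*(c - 2) = (-1 + c)*(-2 + c))
L(V) = 1/(6 + V) (L(V) = 1/(V + 6) = 1/(6 + V))
E(S) = 8 + S² - 3*S (E(S) = 1/(1/(6 + (2 + S² - 3*S))) = 1/(1/(8 + S² - 3*S)) = 8 + S² - 3*S)
(E(103) - 26438) + g = ((8 + 103² - 3*103) - 26438) - 16157/2 = ((8 + 10609 - 309) - 26438) - 16157/2 = (10308 - 26438) - 16157/2 = -16130 - 16157/2 = -48417/2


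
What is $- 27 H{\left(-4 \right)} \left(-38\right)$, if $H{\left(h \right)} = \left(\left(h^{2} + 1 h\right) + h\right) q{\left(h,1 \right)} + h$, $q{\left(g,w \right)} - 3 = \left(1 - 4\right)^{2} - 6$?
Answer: $45144$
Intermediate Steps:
$q{\left(g,w \right)} = 6$ ($q{\left(g,w \right)} = 3 + \left(\left(1 - 4\right)^{2} - 6\right) = 3 - \left(6 - \left(-3\right)^{2}\right) = 3 + \left(9 - 6\right) = 3 + 3 = 6$)
$H{\left(h \right)} = 6 h^{2} + 13 h$ ($H{\left(h \right)} = \left(\left(h^{2} + 1 h\right) + h\right) 6 + h = \left(\left(h^{2} + h\right) + h\right) 6 + h = \left(\left(h + h^{2}\right) + h\right) 6 + h = \left(h^{2} + 2 h\right) 6 + h = \left(6 h^{2} + 12 h\right) + h = 6 h^{2} + 13 h$)
$- 27 H{\left(-4 \right)} \left(-38\right) = - 27 \left(- 4 \left(13 + 6 \left(-4\right)\right)\right) \left(-38\right) = - 27 \left(- 4 \left(13 - 24\right)\right) \left(-38\right) = - 27 \left(\left(-4\right) \left(-11\right)\right) \left(-38\right) = \left(-27\right) 44 \left(-38\right) = \left(-1188\right) \left(-38\right) = 45144$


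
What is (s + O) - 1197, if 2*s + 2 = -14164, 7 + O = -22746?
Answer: -31033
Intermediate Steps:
O = -22753 (O = -7 - 22746 = -22753)
s = -7083 (s = -1 + (½)*(-14164) = -1 - 7082 = -7083)
(s + O) - 1197 = (-7083 - 22753) - 1197 = -29836 - 1197 = -31033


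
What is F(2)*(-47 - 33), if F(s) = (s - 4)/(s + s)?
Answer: 40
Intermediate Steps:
F(s) = (-4 + s)/(2*s) (F(s) = (-4 + s)/((2*s)) = (-4 + s)*(1/(2*s)) = (-4 + s)/(2*s))
F(2)*(-47 - 33) = ((½)*(-4 + 2)/2)*(-47 - 33) = ((½)*(½)*(-2))*(-80) = -½*(-80) = 40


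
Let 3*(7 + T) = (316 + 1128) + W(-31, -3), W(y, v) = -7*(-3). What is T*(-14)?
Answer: -20216/3 ≈ -6738.7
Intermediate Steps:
W(y, v) = 21
T = 1444/3 (T = -7 + ((316 + 1128) + 21)/3 = -7 + (1444 + 21)/3 = -7 + (1/3)*1465 = -7 + 1465/3 = 1444/3 ≈ 481.33)
T*(-14) = (1444/3)*(-14) = -20216/3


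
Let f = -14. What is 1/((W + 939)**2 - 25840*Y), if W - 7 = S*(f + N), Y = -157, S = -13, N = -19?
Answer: 1/5947505 ≈ 1.6814e-7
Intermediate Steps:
W = 436 (W = 7 - 13*(-14 - 19) = 7 - 13*(-33) = 7 + 429 = 436)
1/((W + 939)**2 - 25840*Y) = 1/((436 + 939)**2 - 25840*(-157)) = 1/(1375**2 + 4056880) = 1/(1890625 + 4056880) = 1/5947505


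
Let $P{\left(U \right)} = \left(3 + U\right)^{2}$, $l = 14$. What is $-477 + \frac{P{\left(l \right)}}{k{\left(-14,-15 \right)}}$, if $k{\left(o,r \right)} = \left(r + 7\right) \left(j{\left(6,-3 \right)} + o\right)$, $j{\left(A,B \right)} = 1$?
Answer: $- \frac{49319}{104} \approx -474.22$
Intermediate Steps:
$k{\left(o,r \right)} = \left(1 + o\right) \left(7 + r\right)$ ($k{\left(o,r \right)} = \left(r + 7\right) \left(1 + o\right) = \left(7 + r\right) \left(1 + o\right) = \left(1 + o\right) \left(7 + r\right)$)
$-477 + \frac{P{\left(l \right)}}{k{\left(-14,-15 \right)}} = -477 + \frac{\left(3 + 14\right)^{2}}{7 - 15 + 7 \left(-14\right) - -210} = -477 + \frac{17^{2}}{7 - 15 - 98 + 210} = -477 + \frac{1}{104} \cdot 289 = -477 + \frac{289}{104} = - \frac{49319}{104}$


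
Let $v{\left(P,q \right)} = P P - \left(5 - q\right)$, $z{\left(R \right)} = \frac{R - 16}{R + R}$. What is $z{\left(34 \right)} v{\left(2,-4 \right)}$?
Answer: $- \frac{45}{34} \approx -1.3235$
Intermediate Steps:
$z{\left(R \right)} = \frac{-16 + R}{2 R}$
$v{\left(P,q \right)} = -5 + q + P^{2}$ ($v{\left(P,q \right)} = P^{2} + \left(-5 + q\right) = -5 + q + P^{2}$)
$z{\left(34 \right)} v{\left(2,-4 \right)} = \frac{-16 + 34}{2 \cdot 34} \left(-5 - 4 + 2^{2}\right) = \frac{1}{2} \cdot \frac{1}{34} \cdot 18 \left(-5 - 4 + 4\right) = \frac{9}{34} \left(-5\right) = - \frac{45}{34}$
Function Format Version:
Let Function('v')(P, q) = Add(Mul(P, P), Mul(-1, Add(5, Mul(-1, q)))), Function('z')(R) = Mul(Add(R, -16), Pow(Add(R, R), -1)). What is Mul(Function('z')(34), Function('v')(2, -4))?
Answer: Rational(-45, 34) ≈ -1.3235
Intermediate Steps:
Function('z')(R) = Mul(Rational(1, 2), Pow(R, -1), Add(-16, R)) (Function('z')(R) = Mul(Add(-16, R), Pow(Mul(2, R), -1)) = Mul(Add(-16, R), Mul(Rational(1, 2), Pow(R, -1))) = Mul(Rational(1, 2), Pow(R, -1), Add(-16, R)))
Function('v')(P, q) = Add(-5, q, Pow(P, 2)) (Function('v')(P, q) = Add(Pow(P, 2), Add(-5, q)) = Add(-5, q, Pow(P, 2)))
Mul(Function('z')(34), Function('v')(2, -4)) = Mul(Mul(Rational(1, 2), Pow(34, -1), Add(-16, 34)), Add(-5, -4, Pow(2, 2))) = Mul(Mul(Rational(1, 2), Rational(1, 34), 18), Add(-5, -4, 4)) = Mul(Rational(9, 34), -5) = Rational(-45, 34)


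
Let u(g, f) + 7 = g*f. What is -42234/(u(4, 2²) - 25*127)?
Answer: 21117/1583 ≈ 13.340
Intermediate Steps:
u(g, f) = -7 + f*g (u(g, f) = -7 + g*f = -7 + f*g)
-42234/(u(4, 2²) - 25*127) = -42234/((-7 + 2²*4) - 25*127) = -42234/((-7 + 4*4) - 3175) = -42234/((-7 + 16) - 3175) = -42234/(9 - 3175) = -42234/(-3166) = -42234*(-1/3166) = 21117/1583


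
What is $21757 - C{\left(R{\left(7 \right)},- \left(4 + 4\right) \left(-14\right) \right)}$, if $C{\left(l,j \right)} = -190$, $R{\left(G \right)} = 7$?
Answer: $21947$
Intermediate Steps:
$21757 - C{\left(R{\left(7 \right)},- \left(4 + 4\right) \left(-14\right) \right)} = 21757 - -190 = 21757 + 190 = 21947$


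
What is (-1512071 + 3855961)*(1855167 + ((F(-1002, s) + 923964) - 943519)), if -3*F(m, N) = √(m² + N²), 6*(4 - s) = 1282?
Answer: 4302472610680 - 2343890*√9431677/9 ≈ 4.3017e+12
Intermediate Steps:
s = -629/3 (s = 4 - ⅙*1282 = 4 - 641/3 = -629/3 ≈ -209.67)
F(m, N) = -√(N² + m²)/3 (F(m, N) = -√(m² + N²)/3 = -√(N² + m²)/3)
(-1512071 + 3855961)*(1855167 + ((F(-1002, s) + 923964) - 943519)) = (-1512071 + 3855961)*(1855167 + ((-√((-629/3)² + (-1002)²)/3 + 923964) - 943519)) = 2343890*(1855167 + ((-√(395641/9 + 1004004)/3 + 923964) - 943519)) = 2343890*(1855167 + ((-√9431677/9 + 923964) - 943519)) = 2343890*(1855167 + ((923964 - √9431677/9) - 943519)) = 2343890*(1855167 + (-19555 - √9431677/9)) = 2343890*(1835612 - √9431677/9) = 4302472610680 - 2343890*√9431677/9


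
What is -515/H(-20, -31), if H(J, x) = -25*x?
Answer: -103/155 ≈ -0.66452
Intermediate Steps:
-515/H(-20, -31) = -515/((-25*(-31))) = -515/775 = -515*1/775 = -103/155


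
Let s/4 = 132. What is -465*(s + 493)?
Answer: -474765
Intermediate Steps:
s = 528 (s = 4*132 = 528)
-465*(s + 493) = -465*(528 + 493) = -465*1021 = -474765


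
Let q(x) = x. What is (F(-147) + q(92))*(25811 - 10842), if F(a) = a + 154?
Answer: 1481931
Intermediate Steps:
F(a) = 154 + a
(F(-147) + q(92))*(25811 - 10842) = ((154 - 147) + 92)*(25811 - 10842) = (7 + 92)*14969 = 99*14969 = 1481931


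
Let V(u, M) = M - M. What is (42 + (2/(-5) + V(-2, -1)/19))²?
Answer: 43264/25 ≈ 1730.6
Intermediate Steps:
V(u, M) = 0
(42 + (2/(-5) + V(-2, -1)/19))² = (42 + (2/(-5) + 0/19))² = (42 + (2*(-⅕) + 0*(1/19)))² = (42 + (-⅖ + 0))² = (42 - ⅖)² = (208/5)² = 43264/25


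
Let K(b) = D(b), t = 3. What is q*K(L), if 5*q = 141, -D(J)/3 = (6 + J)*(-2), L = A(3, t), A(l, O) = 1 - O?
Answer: 3384/5 ≈ 676.80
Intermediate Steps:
L = -2 (L = 1 - 1*3 = 1 - 3 = -2)
D(J) = 36 + 6*J (D(J) = -3*(6 + J)*(-2) = -3*(-12 - 2*J) = 36 + 6*J)
K(b) = 36 + 6*b
q = 141/5 (q = (⅕)*141 = 141/5 ≈ 28.200)
q*K(L) = 141*(36 + 6*(-2))/5 = 141*(36 - 12)/5 = (141/5)*24 = 3384/5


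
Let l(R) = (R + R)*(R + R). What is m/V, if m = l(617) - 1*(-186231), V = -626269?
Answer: -244141/89467 ≈ -2.7288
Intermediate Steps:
l(R) = 4*R² (l(R) = (2*R)*(2*R) = 4*R²)
m = 1708987 (m = 4*617² - 1*(-186231) = 4*380689 + 186231 = 1522756 + 186231 = 1708987)
m/V = 1708987/(-626269) = 1708987*(-1/626269) = -244141/89467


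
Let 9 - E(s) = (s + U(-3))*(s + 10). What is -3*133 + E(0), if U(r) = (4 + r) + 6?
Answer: -460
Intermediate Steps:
U(r) = 10 + r
E(s) = 9 - (7 + s)*(10 + s) (E(s) = 9 - (s + (10 - 3))*(s + 10) = 9 - (s + 7)*(10 + s) = 9 - (7 + s)*(10 + s))
-3*133 + E(0) = -3*133 + (-61 - 1*0**2 - 17*0) = -399 + (-61 - 1*0 + 0) = -399 + (-61 + 0 + 0) = -399 - 61 = -460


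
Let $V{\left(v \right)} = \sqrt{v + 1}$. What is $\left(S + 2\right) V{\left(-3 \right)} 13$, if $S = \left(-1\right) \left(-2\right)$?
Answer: $52 i \sqrt{2} \approx 73.539 i$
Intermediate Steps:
$V{\left(v \right)} = \sqrt{1 + v}$
$S = 2$
$\left(S + 2\right) V{\left(-3 \right)} 13 = \left(2 + 2\right) \sqrt{1 - 3} \cdot 13 = 4 \sqrt{-2} \cdot 13 = 4 i \sqrt{2} \cdot 13 = 52 i \sqrt{2}$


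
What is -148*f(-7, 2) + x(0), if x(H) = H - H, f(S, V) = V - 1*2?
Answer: 0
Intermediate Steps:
f(S, V) = -2 + V (f(S, V) = V - 2 = -2 + V)
x(H) = 0
-148*f(-7, 2) + x(0) = -148*(-2 + 2) + 0 = -148*0 + 0 = 0 + 0 = 0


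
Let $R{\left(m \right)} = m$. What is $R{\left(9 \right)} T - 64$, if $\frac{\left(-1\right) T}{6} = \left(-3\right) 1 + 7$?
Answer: $-280$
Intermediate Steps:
$T = -24$ ($T = - 6 \left(\left(-3\right) 1 + 7\right) = - 6 \left(-3 + 7\right) = \left(-6\right) 4 = -24$)
$R{\left(9 \right)} T - 64 = 9 \left(-24\right) - 64 = -216 - 64 = -280$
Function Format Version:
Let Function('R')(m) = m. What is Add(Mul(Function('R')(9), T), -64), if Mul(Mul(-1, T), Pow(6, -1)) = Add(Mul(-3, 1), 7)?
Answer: -280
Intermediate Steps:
T = -24 (T = Mul(-6, Add(Mul(-3, 1), 7)) = Mul(-6, Add(-3, 7)) = Mul(-6, 4) = -24)
Add(Mul(Function('R')(9), T), -64) = Add(Mul(9, -24), -64) = Add(-216, -64) = -280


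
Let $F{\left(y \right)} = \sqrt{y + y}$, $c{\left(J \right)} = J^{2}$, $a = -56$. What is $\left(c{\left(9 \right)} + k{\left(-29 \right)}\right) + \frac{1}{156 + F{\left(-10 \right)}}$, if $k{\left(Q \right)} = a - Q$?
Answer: $\frac{328845}{6089} - \frac{i \sqrt{5}}{12178} \approx 54.006 - 0.00018362 i$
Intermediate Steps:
$F{\left(y \right)} = \sqrt{2} \sqrt{y}$ ($F{\left(y \right)} = \sqrt{2 y} = \sqrt{2} \sqrt{y}$)
$k{\left(Q \right)} = -56 - Q$
$\left(c{\left(9 \right)} + k{\left(-29 \right)}\right) + \frac{1}{156 + F{\left(-10 \right)}} = \left(9^{2} - 27\right) + \frac{1}{156 + \sqrt{2} \sqrt{-10}} = \left(81 + \left(-56 + 29\right)\right) + \frac{1}{156 + \sqrt{2} i \sqrt{10}} = \left(81 - 27\right) + \frac{1}{156 + 2 i \sqrt{5}} = 54 + \frac{1}{156 + 2 i \sqrt{5}}$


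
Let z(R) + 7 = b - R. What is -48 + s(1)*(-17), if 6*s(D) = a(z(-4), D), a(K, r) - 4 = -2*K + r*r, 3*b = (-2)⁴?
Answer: -881/18 ≈ -48.944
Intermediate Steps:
b = 16/3 (b = (⅓)*(-2)⁴ = (⅓)*16 = 16/3 ≈ 5.3333)
z(R) = -5/3 - R (z(R) = -7 + (16/3 - R) = -5/3 - R)
a(K, r) = 4 + r² - 2*K (a(K, r) = 4 + (-2*K + r*r) = 4 + (-2*K + r²) = 4 + (r² - 2*K) = 4 + r² - 2*K)
s(D) = -⅑ + D²/6 (s(D) = (4 + D² - 2*(-5/3 - 1*(-4)))/6 = (4 + D² - 2*(-5/3 + 4))/6 = (4 + D² - 2*7/3)/6 = (4 + D² - 14/3)/6 = (-⅔ + D²)/6 = -⅑ + D²/6)
-48 + s(1)*(-17) = -48 + (-⅑ + (⅙)*1²)*(-17) = -48 + (-⅑ + (⅙)*1)*(-17) = -48 + (-⅑ + ⅙)*(-17) = -48 + (1/18)*(-17) = -48 - 17/18 = -881/18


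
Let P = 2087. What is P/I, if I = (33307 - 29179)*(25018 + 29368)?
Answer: 2087/224505408 ≈ 9.2960e-6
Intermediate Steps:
I = 224505408 (I = 4128*54386 = 224505408)
P/I = 2087/224505408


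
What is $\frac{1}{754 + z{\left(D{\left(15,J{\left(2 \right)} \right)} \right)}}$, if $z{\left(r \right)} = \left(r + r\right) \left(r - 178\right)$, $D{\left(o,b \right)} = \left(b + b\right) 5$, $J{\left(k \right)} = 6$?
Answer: $- \frac{1}{13406} \approx -7.4593 \cdot 10^{-5}$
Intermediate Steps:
$D{\left(o,b \right)} = 10 b$ ($D{\left(o,b \right)} = 2 b 5 = 10 b$)
$z{\left(r \right)} = 2 r \left(-178 + r\right)$
$\frac{1}{754 + z{\left(D{\left(15,J{\left(2 \right)} \right)} \right)}} = \frac{1}{754 + 2 \cdot 10 \cdot 6 \left(-178 + 10 \cdot 6\right)} = \frac{1}{754 + 2 \cdot 60 \left(-178 + 60\right)} = \frac{1}{754 + 2 \cdot 60 \left(-118\right)} = \frac{1}{754 - 14160} = \frac{1}{-13406} = - \frac{1}{13406}$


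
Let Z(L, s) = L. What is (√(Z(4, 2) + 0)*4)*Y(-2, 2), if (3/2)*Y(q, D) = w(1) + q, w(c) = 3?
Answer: 16/3 ≈ 5.3333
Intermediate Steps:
Y(q, D) = 2 + 2*q/3 (Y(q, D) = 2*(3 + q)/3 = 2 + 2*q/3)
(√(Z(4, 2) + 0)*4)*Y(-2, 2) = (√(4 + 0)*4)*(2 + (⅔)*(-2)) = (√4*4)*(2 - 4/3) = (2*4)*(⅔) = 8*(⅔) = 16/3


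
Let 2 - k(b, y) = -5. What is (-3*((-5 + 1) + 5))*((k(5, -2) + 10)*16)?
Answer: -816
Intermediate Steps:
k(b, y) = 7 (k(b, y) = 2 - 1*(-5) = 2 + 5 = 7)
(-3*((-5 + 1) + 5))*((k(5, -2) + 10)*16) = (-3*((-5 + 1) + 5))*((7 + 10)*16) = (-3*(-4 + 5))*(17*16) = -3*1*272 = -3*272 = -816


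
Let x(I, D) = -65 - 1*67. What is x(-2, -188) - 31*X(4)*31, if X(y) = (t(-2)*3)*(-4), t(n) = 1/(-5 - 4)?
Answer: -4240/3 ≈ -1413.3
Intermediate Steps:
t(n) = -⅑ (t(n) = 1/(-9) = -⅑)
X(y) = 4/3 (X(y) = -⅑*3*(-4) = -⅓*(-4) = 4/3)
x(I, D) = -132 (x(I, D) = -65 - 67 = -132)
x(-2, -188) - 31*X(4)*31 = -132 - 31*4/3*31 = -132 - 124/3*31 = -132 - 3844/3 = -4240/3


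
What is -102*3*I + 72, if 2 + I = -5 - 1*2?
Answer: 2826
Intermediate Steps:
I = -9 (I = -2 + (-5 - 1*2) = -2 + (-5 - 2) = -2 - 7 = -9)
-102*3*I + 72 = -102*3*(-9) + 72 = -(-2754) + 72 = -102*(-27) + 72 = 2754 + 72 = 2826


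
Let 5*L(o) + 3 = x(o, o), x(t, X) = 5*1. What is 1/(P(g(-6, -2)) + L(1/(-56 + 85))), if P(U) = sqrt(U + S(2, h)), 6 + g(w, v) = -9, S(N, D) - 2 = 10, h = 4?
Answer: 10/79 - 25*I*sqrt(3)/79 ≈ 0.12658 - 0.54812*I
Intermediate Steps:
S(N, D) = 12 (S(N, D) = 2 + 10 = 12)
g(w, v) = -15 (g(w, v) = -6 - 9 = -15)
x(t, X) = 5
L(o) = 2/5 (L(o) = -3/5 + (1/5)*5 = -3/5 + 1 = 2/5)
P(U) = sqrt(12 + U) (P(U) = sqrt(U + 12) = sqrt(12 + U))
1/(P(g(-6, -2)) + L(1/(-56 + 85))) = 1/(sqrt(12 - 15) + 2/5) = 1/(sqrt(-3) + 2/5) = 1/(I*sqrt(3) + 2/5) = 1/(2/5 + I*sqrt(3))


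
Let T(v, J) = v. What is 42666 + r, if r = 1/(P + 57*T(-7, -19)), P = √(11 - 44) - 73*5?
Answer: 24905380750/583729 - I*√33/583729 ≈ 42666.0 - 9.8411e-6*I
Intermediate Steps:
P = -365 + I*√33 (P = √(-33) - 365 = I*√33 - 365 = -365 + I*√33 ≈ -365.0 + 5.7446*I)
r = 1/(-764 + I*√33) (r = 1/((-365 + I*√33) + 57*(-7)) = 1/((-365 + I*√33) - 399) = 1/(-764 + I*√33) ≈ -0.0013088 - 9.841e-6*I)
42666 + r = 42666 + (-764/583729 - I*√33/583729) = 24905380750/583729 - I*√33/583729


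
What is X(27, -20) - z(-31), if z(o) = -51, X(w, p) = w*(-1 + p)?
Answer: -516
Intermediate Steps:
X(27, -20) - z(-31) = 27*(-1 - 20) - 1*(-51) = 27*(-21) + 51 = -567 + 51 = -516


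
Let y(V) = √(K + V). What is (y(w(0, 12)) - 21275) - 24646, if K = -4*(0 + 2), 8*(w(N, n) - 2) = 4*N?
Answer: -45921 + I*√6 ≈ -45921.0 + 2.4495*I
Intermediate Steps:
w(N, n) = 2 + N/2 (w(N, n) = 2 + (4*N)/8 = 2 + N/2)
K = -8 (K = -4*2 = -8)
y(V) = √(-8 + V)
(y(w(0, 12)) - 21275) - 24646 = (√(-8 + (2 + (½)*0)) - 21275) - 24646 = (√(-8 + (2 + 0)) - 21275) - 24646 = (√(-8 + 2) - 21275) - 24646 = (√(-6) - 21275) - 24646 = (I*√6 - 21275) - 24646 = (-21275 + I*√6) - 24646 = -45921 + I*√6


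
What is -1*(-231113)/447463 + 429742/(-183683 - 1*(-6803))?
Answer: -75707188553/39573627720 ≈ -1.9131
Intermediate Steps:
-1*(-231113)/447463 + 429742/(-183683 - 1*(-6803)) = 231113*(1/447463) + 429742/(-183683 + 6803) = 231113/447463 + 429742/(-176880) = 231113/447463 + 429742*(-1/176880) = 231113/447463 - 214871/88440 = -75707188553/39573627720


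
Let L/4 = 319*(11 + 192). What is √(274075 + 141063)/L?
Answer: √415138/259028 ≈ 0.0024874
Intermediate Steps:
L = 259028 (L = 4*(319*(11 + 192)) = 4*(319*203) = 4*64757 = 259028)
√(274075 + 141063)/L = √(274075 + 141063)/259028 = √415138*(1/259028) = √415138/259028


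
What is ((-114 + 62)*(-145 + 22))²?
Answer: 40908816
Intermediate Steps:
((-114 + 62)*(-145 + 22))² = (-52*(-123))² = 6396² = 40908816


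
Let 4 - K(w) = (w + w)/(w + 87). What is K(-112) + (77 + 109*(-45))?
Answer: -120824/25 ≈ -4833.0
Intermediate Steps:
K(w) = 4 - 2*w/(87 + w) (K(w) = 4 - (w + w)/(w + 87) = 4 - 2*w/(87 + w))
K(-112) + (77 + 109*(-45)) = 2*(174 - 112)/(87 - 112) + (77 + 109*(-45)) = 2*62/(-25) + (77 - 4905) = 2*(-1/25)*62 - 4828 = -124/25 - 4828 = -120824/25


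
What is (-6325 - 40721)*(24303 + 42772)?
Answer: -3155610450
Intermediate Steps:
(-6325 - 40721)*(24303 + 42772) = -47046*67075 = -3155610450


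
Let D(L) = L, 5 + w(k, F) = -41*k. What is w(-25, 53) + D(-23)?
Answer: 997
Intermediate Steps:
w(k, F) = -5 - 41*k
w(-25, 53) + D(-23) = (-5 - 41*(-25)) - 23 = (-5 + 1025) - 23 = 1020 - 23 = 997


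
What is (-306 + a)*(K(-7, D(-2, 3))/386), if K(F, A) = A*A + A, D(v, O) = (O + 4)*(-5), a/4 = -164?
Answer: -572390/193 ≈ -2965.8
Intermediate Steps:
a = -656 (a = 4*(-164) = -656)
D(v, O) = -20 - 5*O (D(v, O) = (4 + O)*(-5) = -20 - 5*O)
K(F, A) = A + A² (K(F, A) = A² + A = A + A²)
(-306 + a)*(K(-7, D(-2, 3))/386) = (-306 - 656)*(((-20 - 5*3)*(1 + (-20 - 5*3)))/386) = -962*(-20 - 15)*(1 + (-20 - 15))/386 = -962*(-35*(1 - 35))/386 = -962*(-35*(-34))/386 = -1144780/386 = -962*595/193 = -572390/193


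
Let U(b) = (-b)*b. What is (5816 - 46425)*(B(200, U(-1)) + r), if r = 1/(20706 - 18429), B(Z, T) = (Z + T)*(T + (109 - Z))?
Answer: 1692880174835/2277 ≈ 7.4347e+8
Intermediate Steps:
U(b) = -b²
B(Z, T) = (T + Z)*(109 + T - Z)
r = 1/2277 ≈ 0.00043917
(5816 - 46425)*(B(200, U(-1)) + r) = (5816 - 46425)*(((-1*(-1)²)² - 1*200² + 109*(-1*(-1)²) + 109*200) + 1/2277) = -40609*(((-1*1)² - 1*40000 + 109*(-1*1) + 21800) + 1/2277) = -40609*(((-1)² - 40000 + 109*(-1) + 21800) + 1/2277) = -40609*((1 - 40000 - 109 + 21800) + 1/2277) = -40609*(-18308 + 1/2277) = -40609*(-41687315/2277) = 1692880174835/2277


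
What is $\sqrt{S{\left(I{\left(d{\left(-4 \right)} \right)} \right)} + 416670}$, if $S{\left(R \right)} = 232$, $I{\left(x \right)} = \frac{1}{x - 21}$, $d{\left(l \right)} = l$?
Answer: $\sqrt{416902} \approx 645.68$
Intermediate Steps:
$I{\left(x \right)} = \frac{1}{-21 + x}$
$\sqrt{S{\left(I{\left(d{\left(-4 \right)} \right)} \right)} + 416670} = \sqrt{232 + 416670} = \sqrt{416902}$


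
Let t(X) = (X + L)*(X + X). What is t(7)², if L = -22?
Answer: 44100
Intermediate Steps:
t(X) = 2*X*(-22 + X) (t(X) = (X - 22)*(X + X) = (-22 + X)*(2*X) = 2*X*(-22 + X))
t(7)² = (2*7*(-22 + 7))² = (2*7*(-15))² = (-210)² = 44100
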